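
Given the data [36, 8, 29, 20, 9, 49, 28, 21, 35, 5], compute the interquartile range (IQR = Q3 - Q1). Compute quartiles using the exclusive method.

26.5

Step 1: Sort the data: [5, 8, 9, 20, 21, 28, 29, 35, 36, 49]
Step 2: n = 10
Step 3: Using the exclusive quartile method:
  Q1 = 8.75
  Q2 (median) = 24.5
  Q3 = 35.25
  IQR = Q3 - Q1 = 35.25 - 8.75 = 26.5
Step 4: IQR = 26.5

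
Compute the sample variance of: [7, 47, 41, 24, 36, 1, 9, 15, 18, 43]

275.8778

Step 1: Compute the mean: (7 + 47 + 41 + 24 + 36 + 1 + 9 + 15 + 18 + 43) / 10 = 24.1
Step 2: Compute squared deviations from the mean:
  (7 - 24.1)^2 = 292.41
  (47 - 24.1)^2 = 524.41
  (41 - 24.1)^2 = 285.61
  (24 - 24.1)^2 = 0.01
  (36 - 24.1)^2 = 141.61
  (1 - 24.1)^2 = 533.61
  (9 - 24.1)^2 = 228.01
  (15 - 24.1)^2 = 82.81
  (18 - 24.1)^2 = 37.21
  (43 - 24.1)^2 = 357.21
Step 3: Sum of squared deviations = 2482.9
Step 4: Sample variance = 2482.9 / 9 = 275.8778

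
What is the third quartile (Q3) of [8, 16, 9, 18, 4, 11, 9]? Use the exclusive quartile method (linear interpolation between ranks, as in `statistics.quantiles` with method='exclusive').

16

Step 1: Sort the data: [4, 8, 9, 9, 11, 16, 18]
Step 2: n = 7
Step 3: Using the exclusive quartile method:
  Q1 = 8
  Q2 (median) = 9
  Q3 = 16
  IQR = Q3 - Q1 = 16 - 8 = 8
Step 4: Q3 = 16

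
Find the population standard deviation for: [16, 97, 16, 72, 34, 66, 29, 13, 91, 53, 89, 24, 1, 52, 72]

30.6174

Step 1: Compute the mean: 48.3333
Step 2: Sum of squared deviations from the mean: 14061.3333
Step 3: Population variance = 14061.3333 / 15 = 937.4222
Step 4: Standard deviation = sqrt(937.4222) = 30.6174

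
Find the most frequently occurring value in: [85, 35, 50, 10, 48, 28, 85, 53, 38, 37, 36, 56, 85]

85

Step 1: Count the frequency of each value:
  10: appears 1 time(s)
  28: appears 1 time(s)
  35: appears 1 time(s)
  36: appears 1 time(s)
  37: appears 1 time(s)
  38: appears 1 time(s)
  48: appears 1 time(s)
  50: appears 1 time(s)
  53: appears 1 time(s)
  56: appears 1 time(s)
  85: appears 3 time(s)
Step 2: The value 85 appears most frequently (3 times).
Step 3: Mode = 85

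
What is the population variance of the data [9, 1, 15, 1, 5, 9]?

24.5556

Step 1: Compute the mean: (9 + 1 + 15 + 1 + 5 + 9) / 6 = 6.6667
Step 2: Compute squared deviations from the mean:
  (9 - 6.6667)^2 = 5.4444
  (1 - 6.6667)^2 = 32.1111
  (15 - 6.6667)^2 = 69.4444
  (1 - 6.6667)^2 = 32.1111
  (5 - 6.6667)^2 = 2.7778
  (9 - 6.6667)^2 = 5.4444
Step 3: Sum of squared deviations = 147.3333
Step 4: Population variance = 147.3333 / 6 = 24.5556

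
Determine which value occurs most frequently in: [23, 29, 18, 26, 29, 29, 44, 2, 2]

29

Step 1: Count the frequency of each value:
  2: appears 2 time(s)
  18: appears 1 time(s)
  23: appears 1 time(s)
  26: appears 1 time(s)
  29: appears 3 time(s)
  44: appears 1 time(s)
Step 2: The value 29 appears most frequently (3 times).
Step 3: Mode = 29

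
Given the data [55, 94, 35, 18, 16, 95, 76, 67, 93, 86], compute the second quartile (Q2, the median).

71.5

Step 1: Sort the data: [16, 18, 35, 55, 67, 76, 86, 93, 94, 95]
Step 2: n = 10
Step 3: Q2 is the median. Since n is even, it is the average of the values at positions 5 and 6:
  Q2 = (67 + 76) / 2 = 71.5
Step 4: Q2 = 71.5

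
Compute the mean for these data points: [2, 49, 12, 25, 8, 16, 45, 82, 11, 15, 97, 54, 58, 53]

37.6429

Step 1: Sum all values: 2 + 49 + 12 + 25 + 8 + 16 + 45 + 82 + 11 + 15 + 97 + 54 + 58 + 53 = 527
Step 2: Count the number of values: n = 14
Step 3: Mean = sum / n = 527 / 14 = 37.6429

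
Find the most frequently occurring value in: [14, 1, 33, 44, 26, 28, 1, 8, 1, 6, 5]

1

Step 1: Count the frequency of each value:
  1: appears 3 time(s)
  5: appears 1 time(s)
  6: appears 1 time(s)
  8: appears 1 time(s)
  14: appears 1 time(s)
  26: appears 1 time(s)
  28: appears 1 time(s)
  33: appears 1 time(s)
  44: appears 1 time(s)
Step 2: The value 1 appears most frequently (3 times).
Step 3: Mode = 1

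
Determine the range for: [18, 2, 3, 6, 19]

17

Step 1: Identify the maximum value: max = 19
Step 2: Identify the minimum value: min = 2
Step 3: Range = max - min = 19 - 2 = 17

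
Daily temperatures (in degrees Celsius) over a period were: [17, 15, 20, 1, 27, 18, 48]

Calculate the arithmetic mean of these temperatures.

20.8571

Step 1: Sum all values: 17 + 15 + 20 + 1 + 27 + 18 + 48 = 146
Step 2: Count the number of values: n = 7
Step 3: Mean = sum / n = 146 / 7 = 20.8571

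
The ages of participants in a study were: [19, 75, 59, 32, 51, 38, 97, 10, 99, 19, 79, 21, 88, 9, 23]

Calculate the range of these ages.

90

Step 1: Identify the maximum value: max = 99
Step 2: Identify the minimum value: min = 9
Step 3: Range = max - min = 99 - 9 = 90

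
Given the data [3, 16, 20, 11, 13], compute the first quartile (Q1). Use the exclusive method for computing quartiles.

7

Step 1: Sort the data: [3, 11, 13, 16, 20]
Step 2: n = 5
Step 3: Using the exclusive quartile method:
  Q1 = 7
  Q2 (median) = 13
  Q3 = 18
  IQR = Q3 - Q1 = 18 - 7 = 11
Step 4: Q1 = 7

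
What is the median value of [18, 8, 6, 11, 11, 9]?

10

Step 1: Sort the data in ascending order: [6, 8, 9, 11, 11, 18]
Step 2: The number of values is n = 6.
Step 3: Since n is even, the median is the average of positions 3 and 4:
  Median = (9 + 11) / 2 = 10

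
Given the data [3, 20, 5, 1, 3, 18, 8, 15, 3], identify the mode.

3

Step 1: Count the frequency of each value:
  1: appears 1 time(s)
  3: appears 3 time(s)
  5: appears 1 time(s)
  8: appears 1 time(s)
  15: appears 1 time(s)
  18: appears 1 time(s)
  20: appears 1 time(s)
Step 2: The value 3 appears most frequently (3 times).
Step 3: Mode = 3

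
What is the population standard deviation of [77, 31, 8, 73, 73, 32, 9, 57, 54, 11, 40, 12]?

25.4726

Step 1: Compute the mean: 39.75
Step 2: Sum of squared deviations from the mean: 7786.25
Step 3: Population variance = 7786.25 / 12 = 648.8542
Step 4: Standard deviation = sqrt(648.8542) = 25.4726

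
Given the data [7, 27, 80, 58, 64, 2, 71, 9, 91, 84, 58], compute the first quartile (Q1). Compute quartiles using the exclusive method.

9

Step 1: Sort the data: [2, 7, 9, 27, 58, 58, 64, 71, 80, 84, 91]
Step 2: n = 11
Step 3: Using the exclusive quartile method:
  Q1 = 9
  Q2 (median) = 58
  Q3 = 80
  IQR = Q3 - Q1 = 80 - 9 = 71
Step 4: Q1 = 9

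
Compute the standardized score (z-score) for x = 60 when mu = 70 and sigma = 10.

-1

Step 1: Recall the z-score formula: z = (x - mu) / sigma
Step 2: Substitute values: z = (60 - 70) / 10
Step 3: z = -10 / 10 = -1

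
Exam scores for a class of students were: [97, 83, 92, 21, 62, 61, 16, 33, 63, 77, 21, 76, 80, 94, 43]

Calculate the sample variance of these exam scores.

786.3524

Step 1: Compute the mean: (97 + 83 + 92 + 21 + 62 + 61 + 16 + 33 + 63 + 77 + 21 + 76 + 80 + 94 + 43) / 15 = 61.2667
Step 2: Compute squared deviations from the mean:
  (97 - 61.2667)^2 = 1276.8711
  (83 - 61.2667)^2 = 472.3378
  (92 - 61.2667)^2 = 944.5378
  (21 - 61.2667)^2 = 1621.4044
  (62 - 61.2667)^2 = 0.5378
  (61 - 61.2667)^2 = 0.0711
  (16 - 61.2667)^2 = 2049.0711
  (33 - 61.2667)^2 = 799.0044
  (63 - 61.2667)^2 = 3.0044
  (77 - 61.2667)^2 = 247.5378
  (21 - 61.2667)^2 = 1621.4044
  (76 - 61.2667)^2 = 217.0711
  (80 - 61.2667)^2 = 350.9378
  (94 - 61.2667)^2 = 1071.4711
  (43 - 61.2667)^2 = 333.6711
Step 3: Sum of squared deviations = 11008.9333
Step 4: Sample variance = 11008.9333 / 14 = 786.3524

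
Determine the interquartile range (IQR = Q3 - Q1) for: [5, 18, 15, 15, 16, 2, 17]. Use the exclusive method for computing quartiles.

12

Step 1: Sort the data: [2, 5, 15, 15, 16, 17, 18]
Step 2: n = 7
Step 3: Using the exclusive quartile method:
  Q1 = 5
  Q2 (median) = 15
  Q3 = 17
  IQR = Q3 - Q1 = 17 - 5 = 12
Step 4: IQR = 12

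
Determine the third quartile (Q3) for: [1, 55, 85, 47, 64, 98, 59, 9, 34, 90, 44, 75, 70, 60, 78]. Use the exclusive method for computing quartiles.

78

Step 1: Sort the data: [1, 9, 34, 44, 47, 55, 59, 60, 64, 70, 75, 78, 85, 90, 98]
Step 2: n = 15
Step 3: Using the exclusive quartile method:
  Q1 = 44
  Q2 (median) = 60
  Q3 = 78
  IQR = Q3 - Q1 = 78 - 44 = 34
Step 4: Q3 = 78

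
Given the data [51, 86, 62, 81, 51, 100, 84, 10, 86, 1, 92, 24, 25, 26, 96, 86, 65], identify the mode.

86

Step 1: Count the frequency of each value:
  1: appears 1 time(s)
  10: appears 1 time(s)
  24: appears 1 time(s)
  25: appears 1 time(s)
  26: appears 1 time(s)
  51: appears 2 time(s)
  62: appears 1 time(s)
  65: appears 1 time(s)
  81: appears 1 time(s)
  84: appears 1 time(s)
  86: appears 3 time(s)
  92: appears 1 time(s)
  96: appears 1 time(s)
  100: appears 1 time(s)
Step 2: The value 86 appears most frequently (3 times).
Step 3: Mode = 86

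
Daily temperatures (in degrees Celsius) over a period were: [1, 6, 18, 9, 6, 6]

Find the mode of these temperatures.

6

Step 1: Count the frequency of each value:
  1: appears 1 time(s)
  6: appears 3 time(s)
  9: appears 1 time(s)
  18: appears 1 time(s)
Step 2: The value 6 appears most frequently (3 times).
Step 3: Mode = 6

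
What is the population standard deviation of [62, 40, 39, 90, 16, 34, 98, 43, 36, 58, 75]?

24.2378

Step 1: Compute the mean: 53.7273
Step 2: Sum of squared deviations from the mean: 6462.1818
Step 3: Population variance = 6462.1818 / 11 = 587.4711
Step 4: Standard deviation = sqrt(587.4711) = 24.2378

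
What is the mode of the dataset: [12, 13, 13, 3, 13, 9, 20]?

13

Step 1: Count the frequency of each value:
  3: appears 1 time(s)
  9: appears 1 time(s)
  12: appears 1 time(s)
  13: appears 3 time(s)
  20: appears 1 time(s)
Step 2: The value 13 appears most frequently (3 times).
Step 3: Mode = 13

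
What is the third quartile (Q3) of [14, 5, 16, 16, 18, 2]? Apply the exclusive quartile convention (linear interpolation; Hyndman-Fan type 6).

16.5

Step 1: Sort the data: [2, 5, 14, 16, 16, 18]
Step 2: n = 6
Step 3: Using the exclusive quartile method:
  Q1 = 4.25
  Q2 (median) = 15
  Q3 = 16.5
  IQR = Q3 - Q1 = 16.5 - 4.25 = 12.25
Step 4: Q3 = 16.5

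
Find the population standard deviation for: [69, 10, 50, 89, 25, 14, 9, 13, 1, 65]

29.4559

Step 1: Compute the mean: 34.5
Step 2: Sum of squared deviations from the mean: 8676.5
Step 3: Population variance = 8676.5 / 10 = 867.65
Step 4: Standard deviation = sqrt(867.65) = 29.4559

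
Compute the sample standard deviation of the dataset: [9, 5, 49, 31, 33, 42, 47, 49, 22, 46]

16.4725

Step 1: Compute the mean: 33.3
Step 2: Sum of squared deviations from the mean: 2442.1
Step 3: Sample variance = 2442.1 / 9 = 271.3444
Step 4: Standard deviation = sqrt(271.3444) = 16.4725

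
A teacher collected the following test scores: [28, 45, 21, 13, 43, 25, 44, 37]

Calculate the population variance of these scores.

125.75

Step 1: Compute the mean: (28 + 45 + 21 + 13 + 43 + 25 + 44 + 37) / 8 = 32
Step 2: Compute squared deviations from the mean:
  (28 - 32)^2 = 16
  (45 - 32)^2 = 169
  (21 - 32)^2 = 121
  (13 - 32)^2 = 361
  (43 - 32)^2 = 121
  (25 - 32)^2 = 49
  (44 - 32)^2 = 144
  (37 - 32)^2 = 25
Step 3: Sum of squared deviations = 1006
Step 4: Population variance = 1006 / 8 = 125.75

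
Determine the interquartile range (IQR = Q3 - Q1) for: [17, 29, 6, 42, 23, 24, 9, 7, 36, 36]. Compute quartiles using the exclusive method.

27.5

Step 1: Sort the data: [6, 7, 9, 17, 23, 24, 29, 36, 36, 42]
Step 2: n = 10
Step 3: Using the exclusive quartile method:
  Q1 = 8.5
  Q2 (median) = 23.5
  Q3 = 36
  IQR = Q3 - Q1 = 36 - 8.5 = 27.5
Step 4: IQR = 27.5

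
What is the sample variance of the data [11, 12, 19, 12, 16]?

11.5

Step 1: Compute the mean: (11 + 12 + 19 + 12 + 16) / 5 = 14
Step 2: Compute squared deviations from the mean:
  (11 - 14)^2 = 9
  (12 - 14)^2 = 4
  (19 - 14)^2 = 25
  (12 - 14)^2 = 4
  (16 - 14)^2 = 4
Step 3: Sum of squared deviations = 46
Step 4: Sample variance = 46 / 4 = 11.5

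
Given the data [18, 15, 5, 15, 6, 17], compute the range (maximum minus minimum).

13

Step 1: Identify the maximum value: max = 18
Step 2: Identify the minimum value: min = 5
Step 3: Range = max - min = 18 - 5 = 13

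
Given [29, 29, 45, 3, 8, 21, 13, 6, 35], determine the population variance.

186.8889

Step 1: Compute the mean: (29 + 29 + 45 + 3 + 8 + 21 + 13 + 6 + 35) / 9 = 21
Step 2: Compute squared deviations from the mean:
  (29 - 21)^2 = 64
  (29 - 21)^2 = 64
  (45 - 21)^2 = 576
  (3 - 21)^2 = 324
  (8 - 21)^2 = 169
  (21 - 21)^2 = 0
  (13 - 21)^2 = 64
  (6 - 21)^2 = 225
  (35 - 21)^2 = 196
Step 3: Sum of squared deviations = 1682
Step 4: Population variance = 1682 / 9 = 186.8889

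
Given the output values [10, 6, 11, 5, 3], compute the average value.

7

Step 1: Sum all values: 10 + 6 + 11 + 5 + 3 = 35
Step 2: Count the number of values: n = 5
Step 3: Mean = sum / n = 35 / 5 = 7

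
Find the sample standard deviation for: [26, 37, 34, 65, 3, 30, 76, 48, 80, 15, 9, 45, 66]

25.1113

Step 1: Compute the mean: 41.0769
Step 2: Sum of squared deviations from the mean: 7566.9231
Step 3: Sample variance = 7566.9231 / 12 = 630.5769
Step 4: Standard deviation = sqrt(630.5769) = 25.1113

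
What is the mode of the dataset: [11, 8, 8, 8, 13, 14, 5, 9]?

8

Step 1: Count the frequency of each value:
  5: appears 1 time(s)
  8: appears 3 time(s)
  9: appears 1 time(s)
  11: appears 1 time(s)
  13: appears 1 time(s)
  14: appears 1 time(s)
Step 2: The value 8 appears most frequently (3 times).
Step 3: Mode = 8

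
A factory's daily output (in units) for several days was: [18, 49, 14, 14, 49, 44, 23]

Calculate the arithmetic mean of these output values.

30.1429

Step 1: Sum all values: 18 + 49 + 14 + 14 + 49 + 44 + 23 = 211
Step 2: Count the number of values: n = 7
Step 3: Mean = sum / n = 211 / 7 = 30.1429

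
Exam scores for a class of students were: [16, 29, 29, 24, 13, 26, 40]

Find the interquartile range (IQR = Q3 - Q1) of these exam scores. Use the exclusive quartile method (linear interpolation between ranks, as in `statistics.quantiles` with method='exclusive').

13

Step 1: Sort the data: [13, 16, 24, 26, 29, 29, 40]
Step 2: n = 7
Step 3: Using the exclusive quartile method:
  Q1 = 16
  Q2 (median) = 26
  Q3 = 29
  IQR = Q3 - Q1 = 29 - 16 = 13
Step 4: IQR = 13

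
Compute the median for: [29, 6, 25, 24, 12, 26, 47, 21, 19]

24

Step 1: Sort the data in ascending order: [6, 12, 19, 21, 24, 25, 26, 29, 47]
Step 2: The number of values is n = 9.
Step 3: Since n is odd, the median is the middle value at position 5: 24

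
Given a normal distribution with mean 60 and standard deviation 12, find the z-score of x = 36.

-2

Step 1: Recall the z-score formula: z = (x - mu) / sigma
Step 2: Substitute values: z = (36 - 60) / 12
Step 3: z = -24 / 12 = -2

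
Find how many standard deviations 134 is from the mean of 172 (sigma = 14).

-2.7143

Step 1: Recall the z-score formula: z = (x - mu) / sigma
Step 2: Substitute values: z = (134 - 172) / 14
Step 3: z = -38 / 14 = -2.7143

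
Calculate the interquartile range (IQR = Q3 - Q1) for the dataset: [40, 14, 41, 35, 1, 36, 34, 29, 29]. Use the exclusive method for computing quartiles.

16.5

Step 1: Sort the data: [1, 14, 29, 29, 34, 35, 36, 40, 41]
Step 2: n = 9
Step 3: Using the exclusive quartile method:
  Q1 = 21.5
  Q2 (median) = 34
  Q3 = 38
  IQR = Q3 - Q1 = 38 - 21.5 = 16.5
Step 4: IQR = 16.5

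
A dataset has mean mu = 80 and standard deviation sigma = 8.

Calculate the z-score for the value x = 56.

-3

Step 1: Recall the z-score formula: z = (x - mu) / sigma
Step 2: Substitute values: z = (56 - 80) / 8
Step 3: z = -24 / 8 = -3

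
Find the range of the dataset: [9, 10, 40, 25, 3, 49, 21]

46

Step 1: Identify the maximum value: max = 49
Step 2: Identify the minimum value: min = 3
Step 3: Range = max - min = 49 - 3 = 46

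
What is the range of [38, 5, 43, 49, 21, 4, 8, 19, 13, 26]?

45

Step 1: Identify the maximum value: max = 49
Step 2: Identify the minimum value: min = 4
Step 3: Range = max - min = 49 - 4 = 45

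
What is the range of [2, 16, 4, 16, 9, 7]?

14

Step 1: Identify the maximum value: max = 16
Step 2: Identify the minimum value: min = 2
Step 3: Range = max - min = 16 - 2 = 14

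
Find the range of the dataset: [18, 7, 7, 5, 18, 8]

13

Step 1: Identify the maximum value: max = 18
Step 2: Identify the minimum value: min = 5
Step 3: Range = max - min = 18 - 5 = 13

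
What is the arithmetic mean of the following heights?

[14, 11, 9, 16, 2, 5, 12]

9.8571

Step 1: Sum all values: 14 + 11 + 9 + 16 + 2 + 5 + 12 = 69
Step 2: Count the number of values: n = 7
Step 3: Mean = sum / n = 69 / 7 = 9.8571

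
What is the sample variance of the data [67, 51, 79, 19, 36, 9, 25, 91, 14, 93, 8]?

1087.8182

Step 1: Compute the mean: (67 + 51 + 79 + 19 + 36 + 9 + 25 + 91 + 14 + 93 + 8) / 11 = 44.7273
Step 2: Compute squared deviations from the mean:
  (67 - 44.7273)^2 = 496.0744
  (51 - 44.7273)^2 = 39.3471
  (79 - 44.7273)^2 = 1174.6198
  (19 - 44.7273)^2 = 661.8926
  (36 - 44.7273)^2 = 76.1653
  (9 - 44.7273)^2 = 1276.438
  (25 - 44.7273)^2 = 389.1653
  (91 - 44.7273)^2 = 2141.1653
  (14 - 44.7273)^2 = 944.1653
  (93 - 44.7273)^2 = 2330.2562
  (8 - 44.7273)^2 = 1348.8926
Step 3: Sum of squared deviations = 10878.1818
Step 4: Sample variance = 10878.1818 / 10 = 1087.8182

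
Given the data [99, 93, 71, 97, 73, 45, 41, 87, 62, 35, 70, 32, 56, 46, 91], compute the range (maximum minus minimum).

67

Step 1: Identify the maximum value: max = 99
Step 2: Identify the minimum value: min = 32
Step 3: Range = max - min = 99 - 32 = 67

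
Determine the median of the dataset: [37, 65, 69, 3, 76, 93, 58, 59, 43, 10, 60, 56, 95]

59

Step 1: Sort the data in ascending order: [3, 10, 37, 43, 56, 58, 59, 60, 65, 69, 76, 93, 95]
Step 2: The number of values is n = 13.
Step 3: Since n is odd, the median is the middle value at position 7: 59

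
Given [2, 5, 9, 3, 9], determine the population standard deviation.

2.9394

Step 1: Compute the mean: 5.6
Step 2: Sum of squared deviations from the mean: 43.2
Step 3: Population variance = 43.2 / 5 = 8.64
Step 4: Standard deviation = sqrt(8.64) = 2.9394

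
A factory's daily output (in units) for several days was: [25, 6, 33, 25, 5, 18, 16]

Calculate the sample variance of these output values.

106.5714

Step 1: Compute the mean: (25 + 6 + 33 + 25 + 5 + 18 + 16) / 7 = 18.2857
Step 2: Compute squared deviations from the mean:
  (25 - 18.2857)^2 = 45.0816
  (6 - 18.2857)^2 = 150.9388
  (33 - 18.2857)^2 = 216.5102
  (25 - 18.2857)^2 = 45.0816
  (5 - 18.2857)^2 = 176.5102
  (18 - 18.2857)^2 = 0.0816
  (16 - 18.2857)^2 = 5.2245
Step 3: Sum of squared deviations = 639.4286
Step 4: Sample variance = 639.4286 / 6 = 106.5714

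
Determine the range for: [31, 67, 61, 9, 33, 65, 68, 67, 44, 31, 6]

62

Step 1: Identify the maximum value: max = 68
Step 2: Identify the minimum value: min = 6
Step 3: Range = max - min = 68 - 6 = 62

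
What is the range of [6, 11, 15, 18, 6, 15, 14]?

12

Step 1: Identify the maximum value: max = 18
Step 2: Identify the minimum value: min = 6
Step 3: Range = max - min = 18 - 6 = 12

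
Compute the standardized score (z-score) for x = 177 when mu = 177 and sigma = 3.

0

Step 1: Recall the z-score formula: z = (x - mu) / sigma
Step 2: Substitute values: z = (177 - 177) / 3
Step 3: z = 0 / 3 = 0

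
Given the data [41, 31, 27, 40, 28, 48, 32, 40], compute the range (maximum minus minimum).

21

Step 1: Identify the maximum value: max = 48
Step 2: Identify the minimum value: min = 27
Step 3: Range = max - min = 48 - 27 = 21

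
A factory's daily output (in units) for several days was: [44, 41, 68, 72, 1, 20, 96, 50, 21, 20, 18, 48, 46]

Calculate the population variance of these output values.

636.8402

Step 1: Compute the mean: (44 + 41 + 68 + 72 + 1 + 20 + 96 + 50 + 21 + 20 + 18 + 48 + 46) / 13 = 41.9231
Step 2: Compute squared deviations from the mean:
  (44 - 41.9231)^2 = 4.3136
  (41 - 41.9231)^2 = 0.8521
  (68 - 41.9231)^2 = 680.0059
  (72 - 41.9231)^2 = 904.6213
  (1 - 41.9231)^2 = 1674.6982
  (20 - 41.9231)^2 = 480.6213
  (96 - 41.9231)^2 = 2924.3136
  (50 - 41.9231)^2 = 65.2367
  (21 - 41.9231)^2 = 437.7751
  (20 - 41.9231)^2 = 480.6213
  (18 - 41.9231)^2 = 572.3136
  (48 - 41.9231)^2 = 36.929
  (46 - 41.9231)^2 = 16.6213
Step 3: Sum of squared deviations = 8278.9231
Step 4: Population variance = 8278.9231 / 13 = 636.8402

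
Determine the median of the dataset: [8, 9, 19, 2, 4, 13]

8.5

Step 1: Sort the data in ascending order: [2, 4, 8, 9, 13, 19]
Step 2: The number of values is n = 6.
Step 3: Since n is even, the median is the average of positions 3 and 4:
  Median = (8 + 9) / 2 = 8.5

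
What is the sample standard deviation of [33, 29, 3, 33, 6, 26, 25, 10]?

12.3165

Step 1: Compute the mean: 20.625
Step 2: Sum of squared deviations from the mean: 1061.875
Step 3: Sample variance = 1061.875 / 7 = 151.6964
Step 4: Standard deviation = sqrt(151.6964) = 12.3165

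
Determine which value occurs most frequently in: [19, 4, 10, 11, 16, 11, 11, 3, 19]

11

Step 1: Count the frequency of each value:
  3: appears 1 time(s)
  4: appears 1 time(s)
  10: appears 1 time(s)
  11: appears 3 time(s)
  16: appears 1 time(s)
  19: appears 2 time(s)
Step 2: The value 11 appears most frequently (3 times).
Step 3: Mode = 11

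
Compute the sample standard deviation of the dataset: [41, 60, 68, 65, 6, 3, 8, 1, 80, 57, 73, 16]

30.798

Step 1: Compute the mean: 39.8333
Step 2: Sum of squared deviations from the mean: 10433.6667
Step 3: Sample variance = 10433.6667 / 11 = 948.5152
Step 4: Standard deviation = sqrt(948.5152) = 30.798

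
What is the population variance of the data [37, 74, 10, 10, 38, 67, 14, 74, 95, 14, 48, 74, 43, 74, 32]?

730.5956

Step 1: Compute the mean: (37 + 74 + 10 + 10 + 38 + 67 + 14 + 74 + 95 + 14 + 48 + 74 + 43 + 74 + 32) / 15 = 46.9333
Step 2: Compute squared deviations from the mean:
  (37 - 46.9333)^2 = 98.6711
  (74 - 46.9333)^2 = 732.6044
  (10 - 46.9333)^2 = 1364.0711
  (10 - 46.9333)^2 = 1364.0711
  (38 - 46.9333)^2 = 79.8044
  (67 - 46.9333)^2 = 402.6711
  (14 - 46.9333)^2 = 1084.6044
  (74 - 46.9333)^2 = 732.6044
  (95 - 46.9333)^2 = 2310.4044
  (14 - 46.9333)^2 = 1084.6044
  (48 - 46.9333)^2 = 1.1378
  (74 - 46.9333)^2 = 732.6044
  (43 - 46.9333)^2 = 15.4711
  (74 - 46.9333)^2 = 732.6044
  (32 - 46.9333)^2 = 223.0044
Step 3: Sum of squared deviations = 10958.9333
Step 4: Population variance = 10958.9333 / 15 = 730.5956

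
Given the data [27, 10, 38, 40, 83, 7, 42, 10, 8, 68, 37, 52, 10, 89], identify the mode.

10

Step 1: Count the frequency of each value:
  7: appears 1 time(s)
  8: appears 1 time(s)
  10: appears 3 time(s)
  27: appears 1 time(s)
  37: appears 1 time(s)
  38: appears 1 time(s)
  40: appears 1 time(s)
  42: appears 1 time(s)
  52: appears 1 time(s)
  68: appears 1 time(s)
  83: appears 1 time(s)
  89: appears 1 time(s)
Step 2: The value 10 appears most frequently (3 times).
Step 3: Mode = 10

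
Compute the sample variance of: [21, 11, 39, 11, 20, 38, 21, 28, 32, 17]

102.4

Step 1: Compute the mean: (21 + 11 + 39 + 11 + 20 + 38 + 21 + 28 + 32 + 17) / 10 = 23.8
Step 2: Compute squared deviations from the mean:
  (21 - 23.8)^2 = 7.84
  (11 - 23.8)^2 = 163.84
  (39 - 23.8)^2 = 231.04
  (11 - 23.8)^2 = 163.84
  (20 - 23.8)^2 = 14.44
  (38 - 23.8)^2 = 201.64
  (21 - 23.8)^2 = 7.84
  (28 - 23.8)^2 = 17.64
  (32 - 23.8)^2 = 67.24
  (17 - 23.8)^2 = 46.24
Step 3: Sum of squared deviations = 921.6
Step 4: Sample variance = 921.6 / 9 = 102.4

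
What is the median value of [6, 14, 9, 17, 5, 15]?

11.5

Step 1: Sort the data in ascending order: [5, 6, 9, 14, 15, 17]
Step 2: The number of values is n = 6.
Step 3: Since n is even, the median is the average of positions 3 and 4:
  Median = (9 + 14) / 2 = 11.5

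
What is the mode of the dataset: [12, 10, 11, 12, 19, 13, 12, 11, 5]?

12

Step 1: Count the frequency of each value:
  5: appears 1 time(s)
  10: appears 1 time(s)
  11: appears 2 time(s)
  12: appears 3 time(s)
  13: appears 1 time(s)
  19: appears 1 time(s)
Step 2: The value 12 appears most frequently (3 times).
Step 3: Mode = 12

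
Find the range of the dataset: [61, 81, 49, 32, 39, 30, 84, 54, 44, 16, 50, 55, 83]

68

Step 1: Identify the maximum value: max = 84
Step 2: Identify the minimum value: min = 16
Step 3: Range = max - min = 84 - 16 = 68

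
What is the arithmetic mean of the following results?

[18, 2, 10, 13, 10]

10.6

Step 1: Sum all values: 18 + 2 + 10 + 13 + 10 = 53
Step 2: Count the number of values: n = 5
Step 3: Mean = sum / n = 53 / 5 = 10.6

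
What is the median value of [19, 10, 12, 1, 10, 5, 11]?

10

Step 1: Sort the data in ascending order: [1, 5, 10, 10, 11, 12, 19]
Step 2: The number of values is n = 7.
Step 3: Since n is odd, the median is the middle value at position 4: 10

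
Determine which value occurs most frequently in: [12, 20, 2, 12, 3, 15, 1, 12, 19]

12

Step 1: Count the frequency of each value:
  1: appears 1 time(s)
  2: appears 1 time(s)
  3: appears 1 time(s)
  12: appears 3 time(s)
  15: appears 1 time(s)
  19: appears 1 time(s)
  20: appears 1 time(s)
Step 2: The value 12 appears most frequently (3 times).
Step 3: Mode = 12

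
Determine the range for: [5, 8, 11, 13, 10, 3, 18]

15

Step 1: Identify the maximum value: max = 18
Step 2: Identify the minimum value: min = 3
Step 3: Range = max - min = 18 - 3 = 15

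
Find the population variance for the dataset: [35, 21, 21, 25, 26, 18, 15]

36.2857

Step 1: Compute the mean: (35 + 21 + 21 + 25 + 26 + 18 + 15) / 7 = 23
Step 2: Compute squared deviations from the mean:
  (35 - 23)^2 = 144
  (21 - 23)^2 = 4
  (21 - 23)^2 = 4
  (25 - 23)^2 = 4
  (26 - 23)^2 = 9
  (18 - 23)^2 = 25
  (15 - 23)^2 = 64
Step 3: Sum of squared deviations = 254
Step 4: Population variance = 254 / 7 = 36.2857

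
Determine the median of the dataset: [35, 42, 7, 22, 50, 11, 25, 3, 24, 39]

24.5

Step 1: Sort the data in ascending order: [3, 7, 11, 22, 24, 25, 35, 39, 42, 50]
Step 2: The number of values is n = 10.
Step 3: Since n is even, the median is the average of positions 5 and 6:
  Median = (24 + 25) / 2 = 24.5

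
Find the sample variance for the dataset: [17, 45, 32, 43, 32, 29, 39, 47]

100

Step 1: Compute the mean: (17 + 45 + 32 + 43 + 32 + 29 + 39 + 47) / 8 = 35.5
Step 2: Compute squared deviations from the mean:
  (17 - 35.5)^2 = 342.25
  (45 - 35.5)^2 = 90.25
  (32 - 35.5)^2 = 12.25
  (43 - 35.5)^2 = 56.25
  (32 - 35.5)^2 = 12.25
  (29 - 35.5)^2 = 42.25
  (39 - 35.5)^2 = 12.25
  (47 - 35.5)^2 = 132.25
Step 3: Sum of squared deviations = 700
Step 4: Sample variance = 700 / 7 = 100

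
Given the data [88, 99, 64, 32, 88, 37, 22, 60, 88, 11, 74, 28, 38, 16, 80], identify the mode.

88

Step 1: Count the frequency of each value:
  11: appears 1 time(s)
  16: appears 1 time(s)
  22: appears 1 time(s)
  28: appears 1 time(s)
  32: appears 1 time(s)
  37: appears 1 time(s)
  38: appears 1 time(s)
  60: appears 1 time(s)
  64: appears 1 time(s)
  74: appears 1 time(s)
  80: appears 1 time(s)
  88: appears 3 time(s)
  99: appears 1 time(s)
Step 2: The value 88 appears most frequently (3 times).
Step 3: Mode = 88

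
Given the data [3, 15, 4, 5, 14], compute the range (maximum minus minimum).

12

Step 1: Identify the maximum value: max = 15
Step 2: Identify the minimum value: min = 3
Step 3: Range = max - min = 15 - 3 = 12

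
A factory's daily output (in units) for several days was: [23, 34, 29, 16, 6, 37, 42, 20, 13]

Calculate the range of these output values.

36

Step 1: Identify the maximum value: max = 42
Step 2: Identify the minimum value: min = 6
Step 3: Range = max - min = 42 - 6 = 36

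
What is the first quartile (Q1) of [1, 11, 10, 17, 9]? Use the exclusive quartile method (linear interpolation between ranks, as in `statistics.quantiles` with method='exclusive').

5

Step 1: Sort the data: [1, 9, 10, 11, 17]
Step 2: n = 5
Step 3: Using the exclusive quartile method:
  Q1 = 5
  Q2 (median) = 10
  Q3 = 14
  IQR = Q3 - Q1 = 14 - 5 = 9
Step 4: Q1 = 5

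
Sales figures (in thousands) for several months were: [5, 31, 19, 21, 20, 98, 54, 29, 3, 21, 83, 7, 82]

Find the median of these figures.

21

Step 1: Sort the data in ascending order: [3, 5, 7, 19, 20, 21, 21, 29, 31, 54, 82, 83, 98]
Step 2: The number of values is n = 13.
Step 3: Since n is odd, the median is the middle value at position 7: 21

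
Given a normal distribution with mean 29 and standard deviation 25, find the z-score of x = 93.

2.56

Step 1: Recall the z-score formula: z = (x - mu) / sigma
Step 2: Substitute values: z = (93 - 29) / 25
Step 3: z = 64 / 25 = 2.56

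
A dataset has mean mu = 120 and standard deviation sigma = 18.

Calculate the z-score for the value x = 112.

-0.4444

Step 1: Recall the z-score formula: z = (x - mu) / sigma
Step 2: Substitute values: z = (112 - 120) / 18
Step 3: z = -8 / 18 = -0.4444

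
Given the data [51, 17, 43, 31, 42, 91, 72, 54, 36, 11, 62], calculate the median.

43

Step 1: Sort the data in ascending order: [11, 17, 31, 36, 42, 43, 51, 54, 62, 72, 91]
Step 2: The number of values is n = 11.
Step 3: Since n is odd, the median is the middle value at position 6: 43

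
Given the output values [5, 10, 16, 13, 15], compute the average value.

11.8

Step 1: Sum all values: 5 + 10 + 16 + 13 + 15 = 59
Step 2: Count the number of values: n = 5
Step 3: Mean = sum / n = 59 / 5 = 11.8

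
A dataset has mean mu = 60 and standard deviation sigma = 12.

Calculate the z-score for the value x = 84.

2

Step 1: Recall the z-score formula: z = (x - mu) / sigma
Step 2: Substitute values: z = (84 - 60) / 12
Step 3: z = 24 / 12 = 2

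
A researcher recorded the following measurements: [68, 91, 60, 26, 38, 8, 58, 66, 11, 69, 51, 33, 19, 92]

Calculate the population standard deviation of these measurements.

26.456

Step 1: Compute the mean: 49.2857
Step 2: Sum of squared deviations from the mean: 9798.8571
Step 3: Population variance = 9798.8571 / 14 = 699.9184
Step 4: Standard deviation = sqrt(699.9184) = 26.456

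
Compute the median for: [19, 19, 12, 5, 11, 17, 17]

17

Step 1: Sort the data in ascending order: [5, 11, 12, 17, 17, 19, 19]
Step 2: The number of values is n = 7.
Step 3: Since n is odd, the median is the middle value at position 4: 17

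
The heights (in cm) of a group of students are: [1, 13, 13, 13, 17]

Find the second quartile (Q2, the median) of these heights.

13

Step 1: Sort the data: [1, 13, 13, 13, 17]
Step 2: n = 5
Step 3: Q2 is the median. Since n is odd, it is the middle value at position 3: 13
Step 4: Q2 = 13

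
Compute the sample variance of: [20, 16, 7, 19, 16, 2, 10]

44.8095

Step 1: Compute the mean: (20 + 16 + 7 + 19 + 16 + 2 + 10) / 7 = 12.8571
Step 2: Compute squared deviations from the mean:
  (20 - 12.8571)^2 = 51.0204
  (16 - 12.8571)^2 = 9.8776
  (7 - 12.8571)^2 = 34.3061
  (19 - 12.8571)^2 = 37.7347
  (16 - 12.8571)^2 = 9.8776
  (2 - 12.8571)^2 = 117.8776
  (10 - 12.8571)^2 = 8.1633
Step 3: Sum of squared deviations = 268.8571
Step 4: Sample variance = 268.8571 / 6 = 44.8095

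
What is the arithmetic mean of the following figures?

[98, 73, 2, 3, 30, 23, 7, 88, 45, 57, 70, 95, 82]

51.7692

Step 1: Sum all values: 98 + 73 + 2 + 3 + 30 + 23 + 7 + 88 + 45 + 57 + 70 + 95 + 82 = 673
Step 2: Count the number of values: n = 13
Step 3: Mean = sum / n = 673 / 13 = 51.7692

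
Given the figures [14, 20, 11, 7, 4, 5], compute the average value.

10.1667

Step 1: Sum all values: 14 + 20 + 11 + 7 + 4 + 5 = 61
Step 2: Count the number of values: n = 6
Step 3: Mean = sum / n = 61 / 6 = 10.1667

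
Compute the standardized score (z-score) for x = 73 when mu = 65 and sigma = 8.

1

Step 1: Recall the z-score formula: z = (x - mu) / sigma
Step 2: Substitute values: z = (73 - 65) / 8
Step 3: z = 8 / 8 = 1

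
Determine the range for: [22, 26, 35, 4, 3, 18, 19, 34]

32

Step 1: Identify the maximum value: max = 35
Step 2: Identify the minimum value: min = 3
Step 3: Range = max - min = 35 - 3 = 32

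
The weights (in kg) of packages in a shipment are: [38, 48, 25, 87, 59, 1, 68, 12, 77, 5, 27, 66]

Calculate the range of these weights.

86

Step 1: Identify the maximum value: max = 87
Step 2: Identify the minimum value: min = 1
Step 3: Range = max - min = 87 - 1 = 86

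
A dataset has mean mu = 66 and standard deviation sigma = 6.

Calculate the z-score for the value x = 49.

-2.8333

Step 1: Recall the z-score formula: z = (x - mu) / sigma
Step 2: Substitute values: z = (49 - 66) / 6
Step 3: z = -17 / 6 = -2.8333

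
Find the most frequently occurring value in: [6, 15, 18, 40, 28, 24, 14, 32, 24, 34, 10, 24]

24

Step 1: Count the frequency of each value:
  6: appears 1 time(s)
  10: appears 1 time(s)
  14: appears 1 time(s)
  15: appears 1 time(s)
  18: appears 1 time(s)
  24: appears 3 time(s)
  28: appears 1 time(s)
  32: appears 1 time(s)
  34: appears 1 time(s)
  40: appears 1 time(s)
Step 2: The value 24 appears most frequently (3 times).
Step 3: Mode = 24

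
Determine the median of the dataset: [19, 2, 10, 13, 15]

13

Step 1: Sort the data in ascending order: [2, 10, 13, 15, 19]
Step 2: The number of values is n = 5.
Step 3: Since n is odd, the median is the middle value at position 3: 13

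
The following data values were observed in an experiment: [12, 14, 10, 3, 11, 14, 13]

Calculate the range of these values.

11

Step 1: Identify the maximum value: max = 14
Step 2: Identify the minimum value: min = 3
Step 3: Range = max - min = 14 - 3 = 11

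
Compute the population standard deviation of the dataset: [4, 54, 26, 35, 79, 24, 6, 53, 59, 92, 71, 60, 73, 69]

26.2804

Step 1: Compute the mean: 50.3571
Step 2: Sum of squared deviations from the mean: 9669.2143
Step 3: Population variance = 9669.2143 / 14 = 690.6582
Step 4: Standard deviation = sqrt(690.6582) = 26.2804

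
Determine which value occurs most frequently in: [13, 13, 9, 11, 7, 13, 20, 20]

13

Step 1: Count the frequency of each value:
  7: appears 1 time(s)
  9: appears 1 time(s)
  11: appears 1 time(s)
  13: appears 3 time(s)
  20: appears 2 time(s)
Step 2: The value 13 appears most frequently (3 times).
Step 3: Mode = 13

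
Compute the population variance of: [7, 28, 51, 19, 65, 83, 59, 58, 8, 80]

724.16

Step 1: Compute the mean: (7 + 28 + 51 + 19 + 65 + 83 + 59 + 58 + 8 + 80) / 10 = 45.8
Step 2: Compute squared deviations from the mean:
  (7 - 45.8)^2 = 1505.44
  (28 - 45.8)^2 = 316.84
  (51 - 45.8)^2 = 27.04
  (19 - 45.8)^2 = 718.24
  (65 - 45.8)^2 = 368.64
  (83 - 45.8)^2 = 1383.84
  (59 - 45.8)^2 = 174.24
  (58 - 45.8)^2 = 148.84
  (8 - 45.8)^2 = 1428.84
  (80 - 45.8)^2 = 1169.64
Step 3: Sum of squared deviations = 7241.6
Step 4: Population variance = 7241.6 / 10 = 724.16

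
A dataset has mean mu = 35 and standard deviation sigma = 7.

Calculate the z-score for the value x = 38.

0.4286

Step 1: Recall the z-score formula: z = (x - mu) / sigma
Step 2: Substitute values: z = (38 - 35) / 7
Step 3: z = 3 / 7 = 0.4286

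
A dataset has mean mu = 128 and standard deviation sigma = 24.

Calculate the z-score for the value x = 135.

0.2917

Step 1: Recall the z-score formula: z = (x - mu) / sigma
Step 2: Substitute values: z = (135 - 128) / 24
Step 3: z = 7 / 24 = 0.2917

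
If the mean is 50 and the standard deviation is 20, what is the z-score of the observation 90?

2

Step 1: Recall the z-score formula: z = (x - mu) / sigma
Step 2: Substitute values: z = (90 - 50) / 20
Step 3: z = 40 / 20 = 2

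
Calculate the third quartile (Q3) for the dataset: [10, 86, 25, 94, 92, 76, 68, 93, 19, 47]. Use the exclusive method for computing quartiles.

92.25

Step 1: Sort the data: [10, 19, 25, 47, 68, 76, 86, 92, 93, 94]
Step 2: n = 10
Step 3: Using the exclusive quartile method:
  Q1 = 23.5
  Q2 (median) = 72
  Q3 = 92.25
  IQR = Q3 - Q1 = 92.25 - 23.5 = 68.75
Step 4: Q3 = 92.25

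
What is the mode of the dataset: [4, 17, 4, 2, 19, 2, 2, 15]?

2

Step 1: Count the frequency of each value:
  2: appears 3 time(s)
  4: appears 2 time(s)
  15: appears 1 time(s)
  17: appears 1 time(s)
  19: appears 1 time(s)
Step 2: The value 2 appears most frequently (3 times).
Step 3: Mode = 2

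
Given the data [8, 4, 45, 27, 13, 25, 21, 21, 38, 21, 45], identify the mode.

21

Step 1: Count the frequency of each value:
  4: appears 1 time(s)
  8: appears 1 time(s)
  13: appears 1 time(s)
  21: appears 3 time(s)
  25: appears 1 time(s)
  27: appears 1 time(s)
  38: appears 1 time(s)
  45: appears 2 time(s)
Step 2: The value 21 appears most frequently (3 times).
Step 3: Mode = 21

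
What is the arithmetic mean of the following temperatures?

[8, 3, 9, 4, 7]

6.2

Step 1: Sum all values: 8 + 3 + 9 + 4 + 7 = 31
Step 2: Count the number of values: n = 5
Step 3: Mean = sum / n = 31 / 5 = 6.2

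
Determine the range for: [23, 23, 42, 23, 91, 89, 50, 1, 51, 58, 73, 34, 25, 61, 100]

99

Step 1: Identify the maximum value: max = 100
Step 2: Identify the minimum value: min = 1
Step 3: Range = max - min = 100 - 1 = 99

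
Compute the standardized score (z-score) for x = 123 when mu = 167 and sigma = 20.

-2.2

Step 1: Recall the z-score formula: z = (x - mu) / sigma
Step 2: Substitute values: z = (123 - 167) / 20
Step 3: z = -44 / 20 = -2.2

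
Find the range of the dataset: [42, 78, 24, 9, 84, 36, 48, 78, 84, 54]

75

Step 1: Identify the maximum value: max = 84
Step 2: Identify the minimum value: min = 9
Step 3: Range = max - min = 84 - 9 = 75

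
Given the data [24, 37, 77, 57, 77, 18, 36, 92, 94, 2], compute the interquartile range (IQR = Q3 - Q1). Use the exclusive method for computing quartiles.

58.25

Step 1: Sort the data: [2, 18, 24, 36, 37, 57, 77, 77, 92, 94]
Step 2: n = 10
Step 3: Using the exclusive quartile method:
  Q1 = 22.5
  Q2 (median) = 47
  Q3 = 80.75
  IQR = Q3 - Q1 = 80.75 - 22.5 = 58.25
Step 4: IQR = 58.25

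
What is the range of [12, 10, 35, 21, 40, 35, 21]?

30

Step 1: Identify the maximum value: max = 40
Step 2: Identify the minimum value: min = 10
Step 3: Range = max - min = 40 - 10 = 30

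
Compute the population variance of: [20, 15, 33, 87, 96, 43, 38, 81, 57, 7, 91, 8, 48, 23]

923.4541

Step 1: Compute the mean: (20 + 15 + 33 + 87 + 96 + 43 + 38 + 81 + 57 + 7 + 91 + 8 + 48 + 23) / 14 = 46.2143
Step 2: Compute squared deviations from the mean:
  (20 - 46.2143)^2 = 687.1888
  (15 - 46.2143)^2 = 974.3316
  (33 - 46.2143)^2 = 174.6173
  (87 - 46.2143)^2 = 1663.4745
  (96 - 46.2143)^2 = 2478.6173
  (43 - 46.2143)^2 = 10.3316
  (38 - 46.2143)^2 = 67.4745
  (81 - 46.2143)^2 = 1210.0459
  (57 - 46.2143)^2 = 116.3316
  (7 - 46.2143)^2 = 1537.7602
  (91 - 46.2143)^2 = 2005.7602
  (8 - 46.2143)^2 = 1460.3316
  (48 - 46.2143)^2 = 3.1888
  (23 - 46.2143)^2 = 538.9031
Step 3: Sum of squared deviations = 12928.3571
Step 4: Population variance = 12928.3571 / 14 = 923.4541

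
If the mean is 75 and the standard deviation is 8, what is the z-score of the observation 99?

3

Step 1: Recall the z-score formula: z = (x - mu) / sigma
Step 2: Substitute values: z = (99 - 75) / 8
Step 3: z = 24 / 8 = 3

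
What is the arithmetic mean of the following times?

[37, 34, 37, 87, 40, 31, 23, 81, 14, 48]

43.2

Step 1: Sum all values: 37 + 34 + 37 + 87 + 40 + 31 + 23 + 81 + 14 + 48 = 432
Step 2: Count the number of values: n = 10
Step 3: Mean = sum / n = 432 / 10 = 43.2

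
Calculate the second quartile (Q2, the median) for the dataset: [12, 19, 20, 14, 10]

14

Step 1: Sort the data: [10, 12, 14, 19, 20]
Step 2: n = 5
Step 3: Q2 is the median. Since n is odd, it is the middle value at position 3: 14
Step 4: Q2 = 14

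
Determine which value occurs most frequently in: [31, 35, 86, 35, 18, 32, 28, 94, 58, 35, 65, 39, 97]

35

Step 1: Count the frequency of each value:
  18: appears 1 time(s)
  28: appears 1 time(s)
  31: appears 1 time(s)
  32: appears 1 time(s)
  35: appears 3 time(s)
  39: appears 1 time(s)
  58: appears 1 time(s)
  65: appears 1 time(s)
  86: appears 1 time(s)
  94: appears 1 time(s)
  97: appears 1 time(s)
Step 2: The value 35 appears most frequently (3 times).
Step 3: Mode = 35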